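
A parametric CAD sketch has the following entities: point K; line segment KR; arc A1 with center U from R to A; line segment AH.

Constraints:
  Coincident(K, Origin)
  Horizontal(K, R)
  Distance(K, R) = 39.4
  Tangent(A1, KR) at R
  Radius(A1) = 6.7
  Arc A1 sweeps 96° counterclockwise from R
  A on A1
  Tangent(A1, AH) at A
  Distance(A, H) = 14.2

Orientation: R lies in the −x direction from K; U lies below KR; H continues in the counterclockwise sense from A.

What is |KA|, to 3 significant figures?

46.7

A1 meets KR tangentially, so UR is at right angles to KR, so U = R + (0, -6.7) = (-39.4, -6.70). On A1, R sits at bearing 90° from U; a 96° counterclockwise sweep puts A at bearing 186°, so A = U + 6.7·(cos 186°, sin 186°) = (-46.1, -7.40). Then |KA| = |A − K| = 46.7.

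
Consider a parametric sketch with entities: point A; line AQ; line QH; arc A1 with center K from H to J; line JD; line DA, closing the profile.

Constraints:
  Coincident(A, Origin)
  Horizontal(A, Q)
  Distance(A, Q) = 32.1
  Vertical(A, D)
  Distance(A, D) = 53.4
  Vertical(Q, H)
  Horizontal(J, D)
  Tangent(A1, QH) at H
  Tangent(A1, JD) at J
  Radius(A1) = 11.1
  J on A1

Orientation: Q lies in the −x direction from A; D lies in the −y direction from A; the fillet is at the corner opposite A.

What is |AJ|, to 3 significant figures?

57.4

The virtual corner opposite A is at (-32.1, -53.4). Tangency of A1 to QH means the radius KH is perpendicular to QH and the tangent condition forces KJ to be normal to JD, with radius 11.1, so the center K sits 11.1 in from both sides at K = (-21.0, -42.3). That places the tangent points at H = (-32.1, -42.3) on QH and J = (-21.0, -53.4) on JD. Then |AJ| = |J − A| = 57.4.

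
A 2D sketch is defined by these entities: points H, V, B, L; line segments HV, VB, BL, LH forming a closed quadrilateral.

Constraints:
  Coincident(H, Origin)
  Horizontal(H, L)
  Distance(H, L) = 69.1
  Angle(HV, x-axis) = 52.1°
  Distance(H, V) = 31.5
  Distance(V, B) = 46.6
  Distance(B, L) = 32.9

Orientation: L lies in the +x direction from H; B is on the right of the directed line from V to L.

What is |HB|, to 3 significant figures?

43.9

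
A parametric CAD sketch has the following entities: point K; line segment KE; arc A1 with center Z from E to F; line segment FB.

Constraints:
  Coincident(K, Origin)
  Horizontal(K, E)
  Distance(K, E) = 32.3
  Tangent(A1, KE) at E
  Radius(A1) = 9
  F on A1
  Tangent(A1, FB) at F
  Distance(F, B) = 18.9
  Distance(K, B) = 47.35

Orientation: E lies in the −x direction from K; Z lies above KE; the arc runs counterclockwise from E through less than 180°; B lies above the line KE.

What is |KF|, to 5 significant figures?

29.224

K is at the origin; KE is horizontal with |KE| = 32.3 and E on the −x side, so E = (-32.300, 0.0000). Tangency of A1 to KE means the radius ZE is perpendicular to KE, so Z = E + (0, 9) = (-32.300, 9.0000). Since ZF ⟂ FB (tangency), |ZB| = √(9.0² + 18.9²) = 20.933 regardless of where F sits on A1. So B lies on both circle(K, 47.35) and circle(Z, 20.933); the above-KE intersection is B = (-37.144, 29.365). F is the foot of the tangent from B: F = (-25.290, 14.645).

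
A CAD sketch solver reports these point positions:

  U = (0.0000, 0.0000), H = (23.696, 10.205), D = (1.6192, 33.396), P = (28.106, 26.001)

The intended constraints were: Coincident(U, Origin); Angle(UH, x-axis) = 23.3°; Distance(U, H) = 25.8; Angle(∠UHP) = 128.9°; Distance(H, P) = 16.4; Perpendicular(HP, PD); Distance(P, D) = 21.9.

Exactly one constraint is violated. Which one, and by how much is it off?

Distance(P, D) = 21.9 — off by 5.60.

U = (0.00, 0.00) ✓; UH at 23.30° ✓; |UH| = 25.80 ✓; ∠UHP = 128.9° ✓; |HP| = 16.40 ✓; ∠(HP, PD) = 90.00° ✓; |PD| = 27.50 ✗.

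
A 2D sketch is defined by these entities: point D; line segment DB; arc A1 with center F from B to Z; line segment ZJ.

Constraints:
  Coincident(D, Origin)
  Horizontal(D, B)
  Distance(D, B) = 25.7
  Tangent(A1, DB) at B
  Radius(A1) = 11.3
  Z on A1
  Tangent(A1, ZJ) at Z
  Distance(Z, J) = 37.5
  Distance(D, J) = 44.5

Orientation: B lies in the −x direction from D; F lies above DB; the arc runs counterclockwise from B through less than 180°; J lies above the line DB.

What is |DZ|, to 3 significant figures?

16.9

D is at the origin; D and B share the same y with |DB| = 25.7 and B on the −x side, so B = (-25.7, 0.00). Tangency of A1 to DB means the radius FB is perpendicular to DB, so F = B + (0, 11.3) = (-25.7, 11.3). Since FZ ⟂ ZJ (tangency), |FJ| = √(11.3² + 37.5²) = 39.2 regardless of where Z sits on A1. So J lies on both circle(D, 44.5) and circle(F, 39.2); the above-DB intersection is J = (-4.55, 44.3). Z is the foot of the tangent from J: Z = (-14.8, 8.20).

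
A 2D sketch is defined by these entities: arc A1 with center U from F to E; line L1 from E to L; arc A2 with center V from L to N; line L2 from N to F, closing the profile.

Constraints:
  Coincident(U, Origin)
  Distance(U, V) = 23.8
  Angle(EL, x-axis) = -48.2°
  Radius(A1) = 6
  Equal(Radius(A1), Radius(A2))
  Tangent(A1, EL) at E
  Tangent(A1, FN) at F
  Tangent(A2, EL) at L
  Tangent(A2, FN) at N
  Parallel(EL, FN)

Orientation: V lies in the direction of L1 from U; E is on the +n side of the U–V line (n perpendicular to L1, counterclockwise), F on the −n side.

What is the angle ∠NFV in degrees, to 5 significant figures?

14.149°

Tangency of A1 to both parallel lines with radius 6.0 puts E and F at U ± 6.0·n: E = (4.4729, 3.9992), F = (-4.4729, -3.9992). Equal radii place L and N the same way about V: L = V + 6.0·n = (20.336, -13.743), N = V − 6.0·n = (11.391, -21.742). Then cos ∠NFV = FN·FV / (|FN||FV|), giving 14.149°.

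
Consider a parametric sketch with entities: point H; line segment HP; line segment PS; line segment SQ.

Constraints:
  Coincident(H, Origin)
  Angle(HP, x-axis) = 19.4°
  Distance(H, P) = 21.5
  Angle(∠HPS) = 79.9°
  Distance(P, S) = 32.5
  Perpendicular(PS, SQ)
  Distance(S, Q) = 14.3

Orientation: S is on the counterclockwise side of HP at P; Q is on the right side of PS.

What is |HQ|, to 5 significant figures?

45.643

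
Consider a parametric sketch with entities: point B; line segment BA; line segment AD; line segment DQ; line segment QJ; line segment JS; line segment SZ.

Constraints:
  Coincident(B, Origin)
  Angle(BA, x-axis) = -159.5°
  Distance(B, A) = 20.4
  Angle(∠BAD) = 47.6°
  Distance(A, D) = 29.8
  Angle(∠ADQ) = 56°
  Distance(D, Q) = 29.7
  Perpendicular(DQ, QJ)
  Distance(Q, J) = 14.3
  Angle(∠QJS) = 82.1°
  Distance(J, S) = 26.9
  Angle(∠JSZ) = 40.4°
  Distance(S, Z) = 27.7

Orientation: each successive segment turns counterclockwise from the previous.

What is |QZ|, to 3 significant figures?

5.39

∠QJS = 82.1° gives JS at -75.2° from the x-axis; with |JS| = 26.9, S = (-3.47, -19.0). ∠JSZ = 40.4° gives SZ at 64.4° from the x-axis; with |SZ| = 27.7, Z = (8.50, 6.02). Then |QZ| = |Z − Q| = 5.39.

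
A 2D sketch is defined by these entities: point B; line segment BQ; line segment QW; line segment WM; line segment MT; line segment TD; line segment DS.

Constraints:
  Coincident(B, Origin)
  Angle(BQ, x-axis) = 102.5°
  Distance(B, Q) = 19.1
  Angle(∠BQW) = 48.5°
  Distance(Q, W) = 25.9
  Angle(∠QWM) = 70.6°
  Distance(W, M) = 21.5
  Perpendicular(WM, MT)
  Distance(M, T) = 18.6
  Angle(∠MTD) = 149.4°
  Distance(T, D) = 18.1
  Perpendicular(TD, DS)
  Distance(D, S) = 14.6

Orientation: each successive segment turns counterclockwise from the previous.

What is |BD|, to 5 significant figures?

27.027

WM ⟂ MT, so MT runs at 73.400°; with |MT| = 18.6, T = (6.5601, 9.3762). ∠MTD = 149.4° gives TD at 104.00° from the x-axis; with |TD| = 18.1, D = (2.1813, 26.939). Then |BD| = |D − B| = 27.027.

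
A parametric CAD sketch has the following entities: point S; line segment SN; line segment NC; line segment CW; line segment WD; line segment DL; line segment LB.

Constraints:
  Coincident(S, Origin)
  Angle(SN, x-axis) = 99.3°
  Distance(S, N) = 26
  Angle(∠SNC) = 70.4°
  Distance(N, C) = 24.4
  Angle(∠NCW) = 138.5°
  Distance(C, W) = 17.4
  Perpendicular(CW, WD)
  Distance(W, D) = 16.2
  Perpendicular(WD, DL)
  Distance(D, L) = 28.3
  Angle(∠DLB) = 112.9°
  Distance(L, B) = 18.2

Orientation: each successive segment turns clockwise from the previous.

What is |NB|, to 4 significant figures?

16.74

S is at the origin; SN runs at 99.3° with length 26.0, so N = (-4.202, 25.66). ∠SNC = 70.4° gives NC at -10.30° from the x-axis; with |NC| = 24.4, C = (19.81, 21.30). ∠NCW = 138.5° gives CW at -51.80° from the x-axis; with |CW| = 17.4, W = (30.57, 7.622). CW ⟂ WD, so WD runs at -141.8°; with |WD| = 16.2, D = (17.83, -2.397). WD is perpendicular to DL, so DL runs at 128.2°; with |DL| = 28.3, L = (0.3336, 19.84). ∠DLB = 112.9° gives LB at 61.10° from the x-axis; with |LB| = 18.2, B = (9.129, 35.78). Then |NB| = |B − N| = 16.74.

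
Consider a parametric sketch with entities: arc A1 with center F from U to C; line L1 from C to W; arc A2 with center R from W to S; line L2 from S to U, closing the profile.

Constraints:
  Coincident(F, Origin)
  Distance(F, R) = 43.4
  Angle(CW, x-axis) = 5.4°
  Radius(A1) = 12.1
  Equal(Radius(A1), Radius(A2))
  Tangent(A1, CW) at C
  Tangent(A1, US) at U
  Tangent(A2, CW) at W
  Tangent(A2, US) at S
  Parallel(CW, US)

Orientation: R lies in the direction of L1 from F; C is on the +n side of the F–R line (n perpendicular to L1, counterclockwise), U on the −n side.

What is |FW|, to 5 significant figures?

45.055

The slot axis is L1's direction at 5.4°, so u = (cos 5.4°, sin 5.4°) = (0.99556, 0.094108) and n = (−sin 5.4°, cos 5.4°) = (-0.094108, 0.99556). F is at the origin and R lies 43.4 along u from F, so R = 43.4·u = (43.207, 4.0843). Tangency of A1 to both parallel lines with radius 12.1 puts C and U at F ± 12.1·n: C = (-1.1387, 12.046), U = (1.1387, -12.046). Equal radii place W and S the same way about R: W = R + 12.1·n = (42.069, 16.131), S = R − 12.1·n = (44.346, -7.9620). Then |FW| = |W − F| = 45.055.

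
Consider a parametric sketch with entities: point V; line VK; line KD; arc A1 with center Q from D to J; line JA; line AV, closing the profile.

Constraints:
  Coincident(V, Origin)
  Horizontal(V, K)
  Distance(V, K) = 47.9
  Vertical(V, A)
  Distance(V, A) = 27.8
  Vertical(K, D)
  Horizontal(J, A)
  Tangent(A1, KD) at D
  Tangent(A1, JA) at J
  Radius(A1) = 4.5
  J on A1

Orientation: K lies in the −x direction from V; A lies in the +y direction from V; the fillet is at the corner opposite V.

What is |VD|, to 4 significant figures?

53.27

The virtual corner opposite V is at (-47.90, 27.80). Since A1 is tangent to KD there, QD ⟂ KD and since A1 is tangent to JA there, QJ ⟂ JA, with radius 4.5, so the center Q sits 4.5 in from both sides at Q = (-43.40, 23.30). That places the tangent points at D = (-47.90, 23.30) on KD and J = (-43.40, 27.80) on JA. Then |VD| = |D − V| = 53.27.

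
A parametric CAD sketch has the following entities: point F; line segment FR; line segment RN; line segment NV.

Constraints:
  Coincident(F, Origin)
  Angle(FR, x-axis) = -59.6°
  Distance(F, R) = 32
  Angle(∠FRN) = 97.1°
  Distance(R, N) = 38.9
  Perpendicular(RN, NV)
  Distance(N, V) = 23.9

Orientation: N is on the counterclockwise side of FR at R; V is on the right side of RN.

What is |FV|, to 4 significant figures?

70.24

∠FRN = 97.1°, so RN runs at -59.6° + (180° − 97.1°) = 23.30° from the x-axis; with |RN| = 38.9, N = R + 38.9·(cos 23.30°, sin 23.30°) = (51.92, -12.21). RN ⟂ NV; with |NV| = 23.9 on the right of RN, V = N + 23.9·(0.3955, -0.9184) = (61.37, -34.16). Then |FV| = |V − F| = 70.24.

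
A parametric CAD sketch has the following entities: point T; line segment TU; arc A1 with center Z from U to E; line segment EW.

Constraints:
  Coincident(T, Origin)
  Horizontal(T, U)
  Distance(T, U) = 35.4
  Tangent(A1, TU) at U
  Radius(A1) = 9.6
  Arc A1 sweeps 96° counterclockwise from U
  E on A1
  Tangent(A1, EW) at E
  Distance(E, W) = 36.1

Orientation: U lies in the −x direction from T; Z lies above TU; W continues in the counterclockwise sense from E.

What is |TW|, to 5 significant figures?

55.141

T is at the origin; T and U share the same y with |TU| = 35.4 and U on the −x side, so U = (-35.400, 0.0000). Since A1 is tangent to TU there, ZU ⟂ TU, so Z = U + (0, 9.6) = (-35.400, 9.6000). On A1, U sits at bearing -90° from Z; a 96° counterclockwise sweep puts E at bearing 6°, so E = Z + 9.6·(cos 6°, sin 6°) = (-25.853, 10.603). Tangency of A1 to EW means the radius ZE is perpendicular to EW, so EW runs along (−sin 6°, cos 6°); with |EW| = 36.1, W = (-29.626, 46.506). Then |TW| = |W − T| = 55.141.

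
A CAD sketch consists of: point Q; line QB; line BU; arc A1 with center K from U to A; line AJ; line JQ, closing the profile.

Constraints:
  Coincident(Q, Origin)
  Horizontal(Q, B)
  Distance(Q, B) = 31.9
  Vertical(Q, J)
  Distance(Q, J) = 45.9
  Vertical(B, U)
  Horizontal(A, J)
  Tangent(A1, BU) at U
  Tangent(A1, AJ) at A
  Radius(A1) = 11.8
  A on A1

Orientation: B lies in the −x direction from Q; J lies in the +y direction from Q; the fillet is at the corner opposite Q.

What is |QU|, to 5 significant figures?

46.695

Q is at the origin; Q and B share the same y with |QB| = 31.9 and B on the −x side, so B = (-31.900, 0.0000). Q and J share the same x with |QJ| = 45.9 and J on the +y side, so J = (0.0000, 45.900). The virtual corner opposite Q is at (-31.900, 45.900). A1 meets BU tangentially, so KU is at right angles to BU and the tangent condition forces KA to be normal to AJ, with radius 11.8, so the center K sits 11.8 in from both sides at K = (-20.100, 34.100). That places the tangent points at U = (-31.900, 34.100) on BU and A = (-20.100, 45.900) on AJ. Then |QU| = |U − Q| = 46.695.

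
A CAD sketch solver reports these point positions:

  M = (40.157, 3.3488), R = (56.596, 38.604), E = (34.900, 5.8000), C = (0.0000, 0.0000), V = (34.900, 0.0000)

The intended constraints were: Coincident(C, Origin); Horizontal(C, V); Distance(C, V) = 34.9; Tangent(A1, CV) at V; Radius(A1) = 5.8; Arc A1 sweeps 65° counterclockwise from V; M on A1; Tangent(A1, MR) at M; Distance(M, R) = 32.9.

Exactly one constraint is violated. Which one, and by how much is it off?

Distance(M, R) = 32.9 — off by 6.00.

C = (0.00, 0.00) ✓; C.y = 0.00, V.y = 0.00 ✓; |CV| = 34.90 ✓; ∠(EV, VC) = 90.00° ✓; |EV| = 5.800 ✓; bearing(E→M) − bearing(E→V) = 65.00° ✓; |EM| = 5.800 ✓; ∠(EM, MR) = 90.00° ✓; |MR| = 38.90 ✗.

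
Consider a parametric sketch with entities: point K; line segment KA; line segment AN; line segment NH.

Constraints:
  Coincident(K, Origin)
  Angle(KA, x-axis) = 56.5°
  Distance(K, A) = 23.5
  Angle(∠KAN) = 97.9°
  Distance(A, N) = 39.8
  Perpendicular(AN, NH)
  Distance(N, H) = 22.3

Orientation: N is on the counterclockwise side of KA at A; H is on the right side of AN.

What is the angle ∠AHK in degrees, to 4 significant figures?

17.38°

∠KAN = 97.9°, so AN runs at 56.5° + (180° − 97.9°) = 138.6° from the x-axis; with |AN| = 39.8, N = A + 39.8·(cos 138.6°, sin 138.6°) = (-16.88, 45.92). AN ⟂ NH; with |NH| = 22.3 on the right of AN, H = N + 22.3·(0.6613, 0.7501) = (-2.137, 62.64). Then cos ∠AHK = HA·HK / (|HA||HK|), giving 17.38°.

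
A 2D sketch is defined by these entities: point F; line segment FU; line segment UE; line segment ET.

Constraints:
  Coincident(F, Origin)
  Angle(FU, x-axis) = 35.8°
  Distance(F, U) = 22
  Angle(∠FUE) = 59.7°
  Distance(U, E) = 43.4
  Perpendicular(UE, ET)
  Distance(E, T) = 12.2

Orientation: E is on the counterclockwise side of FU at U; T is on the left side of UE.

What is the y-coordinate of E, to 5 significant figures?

30.452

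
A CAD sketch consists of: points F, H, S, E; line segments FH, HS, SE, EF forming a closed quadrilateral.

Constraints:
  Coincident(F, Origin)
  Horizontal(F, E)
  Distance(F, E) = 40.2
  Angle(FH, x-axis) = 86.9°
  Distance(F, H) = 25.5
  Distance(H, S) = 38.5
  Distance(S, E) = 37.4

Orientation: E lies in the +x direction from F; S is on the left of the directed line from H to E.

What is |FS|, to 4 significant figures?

53.27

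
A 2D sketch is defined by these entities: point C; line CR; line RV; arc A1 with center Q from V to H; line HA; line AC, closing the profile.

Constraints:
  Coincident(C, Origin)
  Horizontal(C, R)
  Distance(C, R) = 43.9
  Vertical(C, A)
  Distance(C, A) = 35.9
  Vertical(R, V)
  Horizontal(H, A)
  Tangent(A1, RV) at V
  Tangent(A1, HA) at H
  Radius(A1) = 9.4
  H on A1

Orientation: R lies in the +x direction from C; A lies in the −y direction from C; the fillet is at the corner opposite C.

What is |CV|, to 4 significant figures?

51.28

C is at the origin; CR is horizontal with |CR| = 43.9 and R on the +x side, so R = (43.90, 0.000). C and A share the same x with |CA| = 35.9 and A on the −y side, so A = (0.000, -35.90). The virtual corner opposite C is at (43.90, -35.90). The tangent condition forces QV to be normal to RV and tangency of A1 to HA means the radius QH is perpendicular to HA, with radius 9.4, so the center Q sits 9.4 in from both sides at Q = (34.50, -26.50). That places the tangent points at V = (43.90, -26.50) on RV and H = (34.50, -35.90) on HA. Then |CV| = |V − C| = 51.28.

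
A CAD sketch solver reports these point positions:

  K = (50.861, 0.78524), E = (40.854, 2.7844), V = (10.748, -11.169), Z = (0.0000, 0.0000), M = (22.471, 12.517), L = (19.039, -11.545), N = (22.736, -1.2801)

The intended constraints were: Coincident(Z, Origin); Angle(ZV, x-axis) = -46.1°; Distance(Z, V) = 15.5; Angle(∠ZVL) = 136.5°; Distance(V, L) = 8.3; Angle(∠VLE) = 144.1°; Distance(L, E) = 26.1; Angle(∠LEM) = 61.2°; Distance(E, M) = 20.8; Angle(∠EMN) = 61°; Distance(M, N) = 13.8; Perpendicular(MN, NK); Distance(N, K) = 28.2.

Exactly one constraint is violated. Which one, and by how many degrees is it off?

Perpendicular(MN, NK) — off by 3.10°.

Z = (0.00, 0.00) ✓; ZV at -46.10° ✓; |ZV| = 15.50 ✓; ∠ZVL = 136.5° ✓; |VL| = 8.300 ✓; ∠VLE = 144.1° ✓; |LE| = 26.10 ✓; ∠LEM = 61.20° ✓; |EM| = 20.80 ✓; ∠EMN = 61.00° ✓; |MN| = 13.80 ✓; ∠(MN, NK) = 93.10° ✗; |NK| = 28.20 ✓.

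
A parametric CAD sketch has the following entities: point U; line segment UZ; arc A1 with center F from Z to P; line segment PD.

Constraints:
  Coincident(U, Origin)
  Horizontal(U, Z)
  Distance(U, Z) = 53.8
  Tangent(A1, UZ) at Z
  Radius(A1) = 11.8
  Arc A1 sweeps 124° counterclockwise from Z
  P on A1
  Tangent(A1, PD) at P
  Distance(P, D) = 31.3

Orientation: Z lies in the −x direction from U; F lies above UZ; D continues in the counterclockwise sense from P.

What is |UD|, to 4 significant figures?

75.84

U is at the origin; U and Z share the same y with |UZ| = 53.8 and Z on the −x side, so Z = (-53.80, 0.000). A1 meets UZ tangentially, so FZ is at right angles to UZ, so F = Z + (0, 11.8) = (-53.80, 11.80). On A1, Z sits at bearing -90° from F; a 124° counterclockwise sweep puts P at bearing 34°, so P = F + 11.8·(cos 34°, sin 34°) = (-44.02, 18.40). The tangent condition forces FP to be normal to PD, so PD runs along (−sin 34°, cos 34°); with |PD| = 31.3, D = (-61.52, 44.35). Then |UD| = |D − U| = 75.84.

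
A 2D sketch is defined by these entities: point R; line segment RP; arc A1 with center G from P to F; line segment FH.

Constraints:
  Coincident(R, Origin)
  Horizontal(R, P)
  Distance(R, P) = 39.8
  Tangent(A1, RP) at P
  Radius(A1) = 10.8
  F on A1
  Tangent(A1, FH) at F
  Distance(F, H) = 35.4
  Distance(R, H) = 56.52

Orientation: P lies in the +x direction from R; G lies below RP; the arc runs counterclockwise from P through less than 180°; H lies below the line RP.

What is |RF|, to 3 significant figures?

31.3

R is at the origin; RP is horizontal with |RP| = 39.8 and P on the +x side, so P = (39.8, 0.00). Since A1 is tangent to RP there, GP ⟂ RP, so G = P + (0, -10.8) = (39.8, -10.8). Since GF ⟂ FH (tangency), |GH| = √(10.8² + 35.4²) = 37.0 regardless of where F sits on A1. So H lies on both circle(R, 56.52) and circle(G, 37.0); the below-RP intersection is H = (31.6, -46.9). F is the foot of the tangent from H: F = (29.0, -11.6).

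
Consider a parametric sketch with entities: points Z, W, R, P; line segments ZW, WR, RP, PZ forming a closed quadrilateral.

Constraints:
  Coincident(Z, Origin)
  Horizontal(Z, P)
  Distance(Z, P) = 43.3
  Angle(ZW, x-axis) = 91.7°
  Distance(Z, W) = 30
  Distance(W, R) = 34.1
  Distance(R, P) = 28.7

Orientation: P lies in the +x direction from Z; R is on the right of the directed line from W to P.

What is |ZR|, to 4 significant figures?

14.61

Z is at the origin; ZP is horizontal with |ZP| = 43.3 and P in +x, so P = (43.3, 0). ZW runs at 91.7° with |ZW| = 30.0, so W = (-0.8900, 29.99). R is determined by |WR| = 34.1 and |RP| = 28.7 together: it lies at the intersection of circle(W, 34.1) and circle(P, 28.7). With |WP| = 53.40, the foot of the radical line on WP is 29.88 from W and the perpendicular offset is √(34.1² − 29.88²) = 16.44. Taking the right-of-WP solution: R = (14.60, -0.3906).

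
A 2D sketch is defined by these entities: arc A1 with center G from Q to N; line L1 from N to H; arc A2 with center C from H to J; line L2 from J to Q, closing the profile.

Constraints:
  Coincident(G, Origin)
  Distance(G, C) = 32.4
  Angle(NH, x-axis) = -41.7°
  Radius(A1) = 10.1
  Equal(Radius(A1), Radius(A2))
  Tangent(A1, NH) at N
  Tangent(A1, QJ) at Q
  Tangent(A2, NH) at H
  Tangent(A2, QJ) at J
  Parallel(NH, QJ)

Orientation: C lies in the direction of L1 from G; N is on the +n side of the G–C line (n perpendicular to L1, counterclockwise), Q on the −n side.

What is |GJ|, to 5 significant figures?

33.938

The slot axis is L1's direction at -41.7°, so u = (cos -41.7°, sin -41.7°) = (0.74664, -0.66523) and n = (−sin -41.7°, cos -41.7°) = (0.66523, 0.74664). G is at the origin and C lies 32.4 along u from G, so C = 32.4·u = (24.191, -21.553). Tangency of A1 to both parallel lines with radius 10.1 puts N and Q at G ± 10.1·n: N = (6.7188, 7.5410), Q = (-6.7188, -7.5410). Equal radii place H and J the same way about C: H = C + 10.1·n = (30.910, -14.012), J = C − 10.1·n = (17.472, -29.095). Then |GJ| = |J − G| = 33.938.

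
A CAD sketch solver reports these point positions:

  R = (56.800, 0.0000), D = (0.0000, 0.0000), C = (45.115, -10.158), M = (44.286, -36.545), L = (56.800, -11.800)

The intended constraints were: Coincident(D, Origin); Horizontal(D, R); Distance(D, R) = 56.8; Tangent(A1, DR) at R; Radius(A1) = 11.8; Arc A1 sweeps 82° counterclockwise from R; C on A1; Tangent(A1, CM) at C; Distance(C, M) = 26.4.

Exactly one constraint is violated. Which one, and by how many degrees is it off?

Tangent(A1, CM) at C — off by 6.20°.

D = (0.00, 0.00) ✓; D.y = 0.00, R.y = 0.00 ✓; |DR| = 56.80 ✓; ∠(LR, RD) = 90.00° ✓; |LR| = 11.80 ✓; bearing(L→C) − bearing(L→R) = 82.00° ✓; |LC| = 11.80 ✓; ∠(LC, CM) = 83.80° ✗; |CM| = 26.40 ✓.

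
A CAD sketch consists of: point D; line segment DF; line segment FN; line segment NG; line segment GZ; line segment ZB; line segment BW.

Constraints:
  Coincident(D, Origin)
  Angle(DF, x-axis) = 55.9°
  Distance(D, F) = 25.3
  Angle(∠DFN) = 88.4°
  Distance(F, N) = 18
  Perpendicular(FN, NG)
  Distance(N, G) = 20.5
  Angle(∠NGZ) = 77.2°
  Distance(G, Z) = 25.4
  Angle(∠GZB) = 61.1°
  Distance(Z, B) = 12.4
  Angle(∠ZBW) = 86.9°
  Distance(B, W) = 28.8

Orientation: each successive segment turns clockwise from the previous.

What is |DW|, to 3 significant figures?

21.2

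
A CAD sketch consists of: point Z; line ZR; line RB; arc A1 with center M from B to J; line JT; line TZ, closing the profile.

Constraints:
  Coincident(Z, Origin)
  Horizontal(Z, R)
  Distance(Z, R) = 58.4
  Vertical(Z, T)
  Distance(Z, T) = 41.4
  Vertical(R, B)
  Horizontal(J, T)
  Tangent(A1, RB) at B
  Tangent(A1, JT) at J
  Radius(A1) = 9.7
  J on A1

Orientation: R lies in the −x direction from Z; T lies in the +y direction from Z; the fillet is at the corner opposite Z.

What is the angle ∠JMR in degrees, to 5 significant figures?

162.99°

Z is at the origin; ZR is horizontal with |ZR| = 58.4 and R on the −x side, so R = (-58.400, 0.0000). ZT is vertical with |ZT| = 41.4 and T on the +y side, so T = (0.0000, 41.400). The virtual corner opposite Z is at (-58.400, 41.400). The tangent condition forces MB to be normal to RB and the tangent condition forces MJ to be normal to JT, with radius 9.7, so the center M sits 9.7 in from both sides at M = (-48.700, 31.700). That places the tangent points at B = (-58.400, 31.700) on RB and J = (-48.700, 41.400) on JT. Then cos ∠JMR = MJ·MR / (|MJ||MR|), giving 162.99°.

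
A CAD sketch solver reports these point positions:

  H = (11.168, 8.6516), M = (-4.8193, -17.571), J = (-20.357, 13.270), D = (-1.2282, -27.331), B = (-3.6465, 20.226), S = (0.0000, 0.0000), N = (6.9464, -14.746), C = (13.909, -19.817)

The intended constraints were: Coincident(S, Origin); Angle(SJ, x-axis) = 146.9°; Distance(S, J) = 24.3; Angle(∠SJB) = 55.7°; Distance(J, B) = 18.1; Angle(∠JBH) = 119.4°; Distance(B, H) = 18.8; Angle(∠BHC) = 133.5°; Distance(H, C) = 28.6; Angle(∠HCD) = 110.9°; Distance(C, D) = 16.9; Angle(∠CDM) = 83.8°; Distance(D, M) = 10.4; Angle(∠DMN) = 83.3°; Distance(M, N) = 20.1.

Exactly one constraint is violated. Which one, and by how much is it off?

Distance(M, N) = 20.1 — off by 8.00.

S = (0.00, 0.00) ✓; SJ at 146.9° ✓; |SJ| = 24.30 ✓; ∠SJB = 55.70° ✓; |JB| = 18.10 ✓; ∠JBH = 119.4° ✓; |BH| = 18.80 ✓; ∠BHC = 133.5° ✓; |HC| = 28.60 ✓; ∠HCD = 110.9° ✓; |CD| = 16.90 ✓; ∠CDM = 83.80° ✓; |DM| = 10.40 ✓; ∠DMN = 83.30° ✓; |MN| = 12.10 ✗.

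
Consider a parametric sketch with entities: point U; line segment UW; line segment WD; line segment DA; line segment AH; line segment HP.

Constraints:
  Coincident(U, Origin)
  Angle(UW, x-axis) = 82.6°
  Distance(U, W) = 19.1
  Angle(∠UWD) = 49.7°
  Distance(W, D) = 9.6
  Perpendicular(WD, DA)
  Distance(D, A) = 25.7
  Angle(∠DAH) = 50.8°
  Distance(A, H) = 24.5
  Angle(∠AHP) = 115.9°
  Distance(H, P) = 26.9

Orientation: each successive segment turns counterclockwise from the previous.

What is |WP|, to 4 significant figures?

16.28

U is at the origin; UW runs at 82.6° with length 19.1, so W = (2.460, 18.94). ∠UWD = 49.7° gives WD at -147.1° from the x-axis; with |WD| = 9.6, D = (-5.600, 13.73). WD ⟂ DA, so DA runs at -57.10°; with |DA| = 25.7, A = (8.359, -7.852). ∠DAH = 50.8° gives AH at 72.10° from the x-axis; with |AH| = 24.5, H = (15.89, 15.46). ∠AHP = 115.9° gives HP at 136.2° from the x-axis; with |HP| = 26.9, P = (-3.526, 34.08). Then |WP| = |P − W| = 16.28.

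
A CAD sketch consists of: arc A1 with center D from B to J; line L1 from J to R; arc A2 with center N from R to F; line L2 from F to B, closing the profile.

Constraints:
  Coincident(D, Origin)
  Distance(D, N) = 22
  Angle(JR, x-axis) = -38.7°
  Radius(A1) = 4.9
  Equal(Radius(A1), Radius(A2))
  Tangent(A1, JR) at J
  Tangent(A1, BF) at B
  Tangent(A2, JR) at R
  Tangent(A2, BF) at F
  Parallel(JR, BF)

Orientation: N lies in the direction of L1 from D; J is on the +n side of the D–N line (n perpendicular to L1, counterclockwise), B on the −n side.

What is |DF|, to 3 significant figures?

22.5

The slot axis is L1's direction at -38.7°, so u = (cos -38.7°, sin -38.7°) = (0.780, -0.625) and n = (−sin -38.7°, cos -38.7°) = (0.625, 0.780). D is at the origin and N lies 22.0 along u from D, so N = 22.0·u = (17.2, -13.8). Tangency of A1 to both parallel lines with radius 4.9 puts J and B at D ± 4.9·n: J = (3.06, 3.82), B = (-3.06, -3.82). Equal radii place R and F the same way about N: R = N + 4.9·n = (20.2, -9.93), F = N − 4.9·n = (14.1, -17.6). Then |DF| = |F − D| = 22.5.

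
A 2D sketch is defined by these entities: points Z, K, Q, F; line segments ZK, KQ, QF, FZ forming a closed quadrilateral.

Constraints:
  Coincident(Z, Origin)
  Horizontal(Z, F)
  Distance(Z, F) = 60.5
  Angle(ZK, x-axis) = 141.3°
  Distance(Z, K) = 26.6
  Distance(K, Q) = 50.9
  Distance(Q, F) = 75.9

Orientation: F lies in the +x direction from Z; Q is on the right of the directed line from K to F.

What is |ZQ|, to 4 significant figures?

33.62

Checks: |KQ| = 50.90 ✓; |QF| = 75.90 ✓.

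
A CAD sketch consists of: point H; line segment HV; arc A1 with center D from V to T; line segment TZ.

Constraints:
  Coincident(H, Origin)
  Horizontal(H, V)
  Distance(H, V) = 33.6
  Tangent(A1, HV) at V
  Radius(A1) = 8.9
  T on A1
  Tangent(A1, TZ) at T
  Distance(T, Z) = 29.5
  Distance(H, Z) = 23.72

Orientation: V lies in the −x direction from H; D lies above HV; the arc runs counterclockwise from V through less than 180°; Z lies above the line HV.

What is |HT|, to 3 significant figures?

27.5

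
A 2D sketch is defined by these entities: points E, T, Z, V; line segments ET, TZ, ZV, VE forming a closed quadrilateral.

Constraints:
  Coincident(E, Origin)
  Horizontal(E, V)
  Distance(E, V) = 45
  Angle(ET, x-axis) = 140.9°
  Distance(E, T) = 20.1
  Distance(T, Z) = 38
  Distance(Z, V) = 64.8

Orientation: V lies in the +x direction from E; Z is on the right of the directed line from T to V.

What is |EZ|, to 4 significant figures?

29.25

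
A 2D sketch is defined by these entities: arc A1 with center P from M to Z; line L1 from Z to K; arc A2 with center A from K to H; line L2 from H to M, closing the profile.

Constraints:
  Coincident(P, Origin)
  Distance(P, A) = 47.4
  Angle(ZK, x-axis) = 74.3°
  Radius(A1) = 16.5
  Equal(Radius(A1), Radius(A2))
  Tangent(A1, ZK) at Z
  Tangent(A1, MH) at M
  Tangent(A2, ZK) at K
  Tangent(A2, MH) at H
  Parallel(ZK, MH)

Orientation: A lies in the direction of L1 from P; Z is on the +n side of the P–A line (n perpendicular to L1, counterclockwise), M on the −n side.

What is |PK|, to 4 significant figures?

50.19

The slot axis is L1's direction at 74.3°, so u = (cos 74.3°, sin 74.3°) = (0.2706, 0.9627) and n = (−sin 74.3°, cos 74.3°) = (-0.9627, 0.2706). P is at the origin and A lies 47.4 along u from P, so A = 47.4·u = (12.83, 45.63). Tangency of A1 to both parallel lines with radius 16.5 puts Z and M at P ± 16.5·n: Z = (-15.88, 4.465), M = (15.88, -4.465). Equal radii place K and H the same way about A: K = A + 16.5·n = (-3.058, 50.10), H = A − 16.5·n = (28.71, 41.17). Then |PK| = |K − P| = 50.19.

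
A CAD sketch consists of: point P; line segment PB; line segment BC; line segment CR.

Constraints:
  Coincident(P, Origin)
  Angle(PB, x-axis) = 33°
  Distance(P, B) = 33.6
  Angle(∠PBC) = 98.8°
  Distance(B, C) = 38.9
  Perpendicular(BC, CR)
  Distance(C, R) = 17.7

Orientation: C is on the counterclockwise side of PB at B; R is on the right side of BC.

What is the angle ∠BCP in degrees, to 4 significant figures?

37.01°

P is at the origin; PB runs at 33.0° with length 33.6, so B = 33.6·(cos 33.0°, sin 33.0°) = (28.18, 18.30). ∠PBC = 98.8°, so BC runs at 33.0° + (180° − 98.8°) = 114.2° from the x-axis; with |BC| = 38.9, C = B + 38.9·(cos 114.2°, sin 114.2°) = (12.23, 53.78). Then cos ∠BCP = CB·CP / (|CB||CP|), giving 37.01°.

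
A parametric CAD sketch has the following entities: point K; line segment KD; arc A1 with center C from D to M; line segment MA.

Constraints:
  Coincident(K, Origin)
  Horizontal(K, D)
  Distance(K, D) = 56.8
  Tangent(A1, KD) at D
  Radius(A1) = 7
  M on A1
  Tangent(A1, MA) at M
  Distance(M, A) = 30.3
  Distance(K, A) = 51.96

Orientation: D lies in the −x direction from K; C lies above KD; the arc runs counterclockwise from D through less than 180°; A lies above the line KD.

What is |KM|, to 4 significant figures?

50.42

K is at the origin; KD is horizontal with |KD| = 56.8 and D on the −x side, so D = (-56.80, 0.000). Since A1 is tangent to KD there, CD ⟂ KD, so C = D + (0, 7) = (-56.80, 7.000). Since CM ⟂ MA (tangency), |CA| = √(7.0² + 30.3²) = 31.10 regardless of where M sits on A1. So A lies on both circle(K, 51.96) and circle(C, 31.10); the above-KD intersection is A = (-40.00, 33.17). M is the foot of the tangent from A: M = (-50.21, 4.641).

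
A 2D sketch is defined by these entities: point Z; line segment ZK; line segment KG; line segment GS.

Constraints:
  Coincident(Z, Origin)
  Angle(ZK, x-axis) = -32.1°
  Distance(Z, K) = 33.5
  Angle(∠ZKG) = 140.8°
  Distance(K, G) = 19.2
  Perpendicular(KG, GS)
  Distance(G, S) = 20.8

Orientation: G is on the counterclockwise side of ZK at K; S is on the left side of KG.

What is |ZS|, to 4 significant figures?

45.16

Z is at the origin; ZK runs at -32.1° with length 33.5, so K = 33.5·(cos -32.1°, sin -32.1°) = (28.38, -17.80). ∠ZKG = 140.8°, so KG runs at -32.1° + (180° − 140.8°) = 7.100° from the x-axis; with |KG| = 19.2, G = K + 19.2·(cos 7.100°, sin 7.100°) = (47.43, -15.43). The perpendicularity gives GS at right angles to KG; with |GS| = 20.8 on the left of KG, S = G + 20.8·(-0.1236, 0.9923) = (44.86, 5.212). Then |ZS| = |S − Z| = 45.16.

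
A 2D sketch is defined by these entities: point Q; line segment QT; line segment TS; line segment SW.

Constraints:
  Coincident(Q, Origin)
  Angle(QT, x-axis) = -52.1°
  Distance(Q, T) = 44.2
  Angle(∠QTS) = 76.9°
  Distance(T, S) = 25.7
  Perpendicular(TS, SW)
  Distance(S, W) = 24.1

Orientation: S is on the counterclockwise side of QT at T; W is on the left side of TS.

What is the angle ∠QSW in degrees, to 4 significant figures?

20.02°

∠QTS = 76.9°, so TS runs at -52.1° + (180° − 76.9°) = 51.00° from the x-axis; with |TS| = 25.7, S = T + 25.7·(cos 51.00°, sin 51.00°) = (43.32, -14.90). TS ⟂ SW; with |SW| = 24.1 on the left of TS, W = S + 24.1·(-0.7771, 0.6293) = (24.60, 0.2618). Then cos ∠QSW = SQ·SW / (|SQ||SW|), giving 20.02°.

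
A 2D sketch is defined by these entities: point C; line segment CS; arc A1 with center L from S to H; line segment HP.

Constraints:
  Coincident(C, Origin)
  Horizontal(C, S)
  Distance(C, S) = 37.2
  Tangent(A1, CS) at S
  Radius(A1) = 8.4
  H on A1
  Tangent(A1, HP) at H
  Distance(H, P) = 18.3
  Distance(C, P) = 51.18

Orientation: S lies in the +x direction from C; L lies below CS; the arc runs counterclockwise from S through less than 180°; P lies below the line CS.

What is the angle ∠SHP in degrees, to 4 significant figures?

114.2°

C is at the origin; C and S share the same y with |CS| = 37.2 and S on the +x side, so S = (37.20, 0.000). The tangent condition forces LS to be normal to CS, so L = S + (0, -8.4) = (37.20, -8.400). Since LH ⟂ HP (tangency), |LP| = √(8.4² + 18.3²) = 20.14 regardless of where H sits on A1. So P lies on both circle(C, 51.18) and circle(L, 20.14); the below-CS intersection is P = (43.06, -27.66). H is the foot of the tangent from P: H = (30.92, -13.97).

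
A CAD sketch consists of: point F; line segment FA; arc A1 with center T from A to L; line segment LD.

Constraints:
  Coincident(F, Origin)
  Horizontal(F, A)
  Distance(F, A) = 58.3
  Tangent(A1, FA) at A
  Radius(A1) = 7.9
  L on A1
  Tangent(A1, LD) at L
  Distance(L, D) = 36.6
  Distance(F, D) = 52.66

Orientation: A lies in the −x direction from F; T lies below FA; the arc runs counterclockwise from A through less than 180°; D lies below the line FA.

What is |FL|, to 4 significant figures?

65.04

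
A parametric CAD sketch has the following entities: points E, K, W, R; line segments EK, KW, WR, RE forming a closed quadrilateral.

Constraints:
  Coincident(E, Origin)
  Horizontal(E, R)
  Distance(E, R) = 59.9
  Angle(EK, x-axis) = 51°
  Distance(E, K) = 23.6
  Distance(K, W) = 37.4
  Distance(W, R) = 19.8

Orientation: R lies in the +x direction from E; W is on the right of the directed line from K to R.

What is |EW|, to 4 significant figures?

42.38

E is at the origin; ER is horizontal with |ER| = 59.9 and R in +x, so R = (59.9, 0). EK runs at 51.0° with |EK| = 23.6, so K = (14.85, 18.34). W is determined by |KW| = 37.4 and |WR| = 19.8 together: it lies at the intersection of circle(K, 37.4) and circle(R, 19.8). With |KR| = 48.64, the foot of the radical line on KR is 34.67 from K and the perpendicular offset is √(37.4² − 34.67²) = 14.03. Taking the right-of-KR solution: W = (41.67, -7.727).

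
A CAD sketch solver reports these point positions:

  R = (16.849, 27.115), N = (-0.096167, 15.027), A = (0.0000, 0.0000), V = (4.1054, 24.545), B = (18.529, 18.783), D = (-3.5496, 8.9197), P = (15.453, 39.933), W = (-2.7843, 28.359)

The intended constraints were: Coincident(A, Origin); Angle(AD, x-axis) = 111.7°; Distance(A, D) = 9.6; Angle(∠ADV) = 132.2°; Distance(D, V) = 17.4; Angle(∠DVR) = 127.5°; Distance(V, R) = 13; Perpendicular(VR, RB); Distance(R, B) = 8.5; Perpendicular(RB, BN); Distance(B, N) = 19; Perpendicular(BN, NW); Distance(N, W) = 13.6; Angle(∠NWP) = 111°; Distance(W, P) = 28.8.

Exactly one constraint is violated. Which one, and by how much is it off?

Distance(W, P) = 28.8 — off by 7.20.

A = (0.00, 0.00) ✓; AD at 111.7° ✓; |AD| = 9.600 ✓; ∠ADV = 132.2° ✓; |DV| = 17.40 ✓; ∠DVR = 127.5° ✓; |VR| = 13.00 ✓; ∠(VR, RB) = 90.00° ✓; |RB| = 8.500 ✓; ∠(RB, BN) = 90.00° ✓; |BN| = 19.00 ✓; ∠(BN, NW) = 90.00° ✓; |NW| = 13.60 ✓; ∠NWP = 111.0° ✓; |WP| = 21.60 ✗.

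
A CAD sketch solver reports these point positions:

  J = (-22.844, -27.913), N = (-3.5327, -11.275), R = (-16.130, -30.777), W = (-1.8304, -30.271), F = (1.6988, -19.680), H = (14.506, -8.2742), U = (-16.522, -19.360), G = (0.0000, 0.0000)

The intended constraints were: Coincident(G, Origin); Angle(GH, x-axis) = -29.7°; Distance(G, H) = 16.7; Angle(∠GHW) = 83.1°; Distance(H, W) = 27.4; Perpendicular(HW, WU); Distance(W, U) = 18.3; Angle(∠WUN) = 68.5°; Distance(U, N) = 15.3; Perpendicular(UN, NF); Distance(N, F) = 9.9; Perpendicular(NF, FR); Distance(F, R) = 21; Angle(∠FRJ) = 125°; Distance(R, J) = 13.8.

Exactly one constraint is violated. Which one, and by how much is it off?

Distance(R, J) = 13.8 — off by 6.50.

G = (0.00, 0.00) ✓; GH at -29.70° ✓; |GH| = 16.70 ✓; ∠GHW = 83.10° ✓; |HW| = 27.40 ✓; ∠(HW, WU) = 90.00° ✓; |WU| = 18.30 ✓; ∠WUN = 68.50° ✓; |UN| = 15.30 ✓; ∠(UN, NF) = 90.00° ✓; |NF| = 9.900 ✓; ∠(NF, FR) = 90.00° ✓; |FR| = 21.00 ✓; ∠FRJ = 125.0° ✓; |RJ| = 7.299 ✗.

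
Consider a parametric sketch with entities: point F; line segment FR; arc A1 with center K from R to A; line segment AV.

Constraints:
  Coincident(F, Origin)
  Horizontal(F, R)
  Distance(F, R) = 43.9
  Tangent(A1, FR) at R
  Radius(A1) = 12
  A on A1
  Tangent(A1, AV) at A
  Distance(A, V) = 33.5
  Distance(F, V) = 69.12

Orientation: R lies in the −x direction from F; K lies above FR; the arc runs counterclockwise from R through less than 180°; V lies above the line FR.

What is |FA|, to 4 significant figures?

38.18

Checks: ∠(KR, RF) = 90.00° ✓; |KR| = 12.00 ✓; |KA| = 12.00 ✓; ∠(KA, AV) = 90.00° ✓; |AV| = 33.50 ✓; |FV| = 69.12 ✓.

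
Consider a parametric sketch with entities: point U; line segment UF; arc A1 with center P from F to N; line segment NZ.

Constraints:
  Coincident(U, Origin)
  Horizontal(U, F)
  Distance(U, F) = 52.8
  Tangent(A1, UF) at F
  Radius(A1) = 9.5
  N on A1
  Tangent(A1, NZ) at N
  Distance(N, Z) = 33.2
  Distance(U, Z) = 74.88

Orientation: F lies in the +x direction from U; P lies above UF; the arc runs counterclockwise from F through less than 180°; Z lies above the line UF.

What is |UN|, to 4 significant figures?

63.06

Checks: |PN| = 9.500 ✓; ∠(PN, NZ) = 90.00° ✓; |NZ| = 33.20 ✓; |UZ| = 74.88 ✓.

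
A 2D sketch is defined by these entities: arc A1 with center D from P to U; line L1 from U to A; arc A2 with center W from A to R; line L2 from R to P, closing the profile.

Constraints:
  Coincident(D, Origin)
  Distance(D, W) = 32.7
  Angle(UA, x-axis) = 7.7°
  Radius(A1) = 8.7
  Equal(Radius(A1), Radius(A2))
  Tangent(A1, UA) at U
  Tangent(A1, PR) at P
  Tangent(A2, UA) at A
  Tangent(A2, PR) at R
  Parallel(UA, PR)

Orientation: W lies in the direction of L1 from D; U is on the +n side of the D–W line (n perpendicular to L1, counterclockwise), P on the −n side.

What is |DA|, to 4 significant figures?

33.84

Tangency of A1 to both parallel lines with radius 8.7 puts U and P at D ± 8.7·n: U = (-1.166, 8.622), P = (1.166, -8.622). Equal radii place A and R the same way about W: A = W + 8.7·n = (31.24, 13.00), R = W − 8.7·n = (33.57, -4.240). Then |DA| = |A − D| = 33.84.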